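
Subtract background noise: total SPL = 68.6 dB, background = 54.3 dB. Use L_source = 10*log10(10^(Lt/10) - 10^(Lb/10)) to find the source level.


10^(68.6/10) = 7.24436e+06
10^(54.3/10) = 269153
Difference = 7.24436e+06 - 269153 = 6.97521e+06
L_source = 10*log10(6.97521e+06) = 68.436 dB


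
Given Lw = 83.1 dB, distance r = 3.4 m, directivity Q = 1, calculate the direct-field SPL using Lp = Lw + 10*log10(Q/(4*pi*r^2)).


4*pi*r^2 = 4*pi*3.4^2 = 145.267 m^2
Q / (4*pi*r^2) = 1 / 145.267 = 0.00688388
Lp = 83.1 + 10*log10(0.00688388) = 61.478 dB


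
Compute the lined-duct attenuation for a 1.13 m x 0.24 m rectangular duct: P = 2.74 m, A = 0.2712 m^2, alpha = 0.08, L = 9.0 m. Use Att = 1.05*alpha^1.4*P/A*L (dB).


alpha^1.4 = 0.08^1.4 = 0.029129
Attenuation rate = 1.05 * alpha^1.4 * P / A
= 1.05 * 0.029129 * 2.74 / 0.2712 = 0.309012 dB/m
Total Att = 0.309012 * 9.0 = 2.7811 dB


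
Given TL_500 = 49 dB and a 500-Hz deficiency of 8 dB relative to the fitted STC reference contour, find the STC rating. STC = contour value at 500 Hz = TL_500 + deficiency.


By ASTM E413, STC = value of the fitted reference contour at 500 Hz.
Contour value at 500 Hz = TL_500 + deficiency = 49 + 8 = 57
STC = 57


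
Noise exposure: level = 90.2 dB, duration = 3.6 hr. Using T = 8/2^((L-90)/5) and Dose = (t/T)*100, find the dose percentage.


T_allowed = 8 / 2^((90.2 - 90)/5) = 7.78124 hr
Dose = 3.6 / 7.78124 * 100 = 46.265 %


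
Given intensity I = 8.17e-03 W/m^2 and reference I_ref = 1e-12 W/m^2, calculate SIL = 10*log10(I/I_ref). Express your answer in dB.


I / I_ref = 8.17e-03 / 1e-12 = 8.17e+09
SIL = 10 * log10(8.17e+09) = 99.122 dB


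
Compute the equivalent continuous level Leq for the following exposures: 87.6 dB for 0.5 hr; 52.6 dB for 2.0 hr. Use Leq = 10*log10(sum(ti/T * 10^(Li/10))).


T_total = 0.5 + 2.0 = 2.5 hr
(0.5/2.5) * 10^(87.6/10) = 1.15088e+08
(2.0/2.5) * 10^(52.6/10) = 145576
Sum = 1.15088e+08 + 145576 = 1.15234e+08
Leq = 10*log10(1.15234e+08) = 80.616 dB


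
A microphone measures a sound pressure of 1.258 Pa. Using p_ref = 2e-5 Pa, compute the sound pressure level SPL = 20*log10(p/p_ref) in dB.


p / p_ref = 1.258 / 2e-5 = 62900
SPL = 20 * log10(62900) = 95.973 dB


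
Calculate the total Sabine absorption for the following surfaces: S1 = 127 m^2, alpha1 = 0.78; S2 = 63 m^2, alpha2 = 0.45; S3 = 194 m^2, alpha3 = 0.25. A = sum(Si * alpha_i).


127 * 0.78 = 99.06
63 * 0.45 = 28.35
194 * 0.25 = 48.5
A_total = 99.06 + 28.35 + 48.5 = 175.91 m^2


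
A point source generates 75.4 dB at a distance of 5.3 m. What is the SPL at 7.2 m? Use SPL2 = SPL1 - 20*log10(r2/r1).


r2/r1 = 7.2/5.3 = 1.35849
Correction = 20*log10(1.35849) = 2.66113 dB
SPL2 = 75.4 - 2.66113 = 72.739 dB


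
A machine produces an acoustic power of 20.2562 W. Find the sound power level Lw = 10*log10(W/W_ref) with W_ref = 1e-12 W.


W / W_ref = 20.2562 / 1e-12 = 2.02562e+13
Lw = 10 * log10(2.02562e+13) = 133.07 dB


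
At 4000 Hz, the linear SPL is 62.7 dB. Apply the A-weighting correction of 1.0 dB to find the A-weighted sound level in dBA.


A-weighting table: 4000 Hz -> 1.0 dB correction
SPL_A = SPL + correction = 62.7 + (1.0) = 63.7 dBA


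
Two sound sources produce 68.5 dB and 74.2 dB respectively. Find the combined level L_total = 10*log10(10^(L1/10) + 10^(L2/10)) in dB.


10^(68.5/10) = 7.07946e+06
10^(74.2/10) = 2.63027e+07
Sum = 7.07946e+06 + 2.63027e+07 = 3.33822e+07
L_total = 10*log10(3.33822e+07) = 75.235 dB


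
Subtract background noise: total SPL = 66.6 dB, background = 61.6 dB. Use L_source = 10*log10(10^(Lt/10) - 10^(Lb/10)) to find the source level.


10^(66.6/10) = 4.57088e+06
10^(61.6/10) = 1.44544e+06
Difference = 4.57088e+06 - 1.44544e+06 = 3.12544e+06
L_source = 10*log10(3.12544e+06) = 64.949 dB


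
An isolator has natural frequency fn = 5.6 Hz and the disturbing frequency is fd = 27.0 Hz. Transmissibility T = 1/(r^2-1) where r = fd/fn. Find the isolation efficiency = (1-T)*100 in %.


r = 27.0 / 5.6 = 4.82143
r^2 - 1 = 4.82143^2 - 1 = 22.2462
T = 1/22.2462 = 0.0449515
Efficiency = (1 - 0.0449515)*100 = 95.505 %


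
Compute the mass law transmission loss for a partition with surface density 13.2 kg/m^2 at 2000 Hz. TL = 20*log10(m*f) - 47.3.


m * f = 13.2 * 2000 = 26400
20*log10(26400) = 88.4321 dB
TL = 88.4321 - 47.3 = 41.132 dB


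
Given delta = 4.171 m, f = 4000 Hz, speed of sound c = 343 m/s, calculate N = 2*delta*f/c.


N = 2*delta*f/c = 2*delta/lambda, where lambda = c/f
lambda = 343 / 4000 = 0.08575 m
N = 2 * 4.171 / 0.08575 = 97.283


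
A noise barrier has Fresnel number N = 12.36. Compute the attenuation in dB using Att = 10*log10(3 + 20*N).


3 + 20*N = 3 + 20*12.36 = 250.2
Att = 10*log10(250.2) = 23.983 dB


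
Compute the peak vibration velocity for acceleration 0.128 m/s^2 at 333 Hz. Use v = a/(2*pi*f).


omega = 2*pi*f = 2*pi*333 = 2092.3 rad/s
v = a / omega = 0.128 / 2092.3 = 6.1177e-05 m/s


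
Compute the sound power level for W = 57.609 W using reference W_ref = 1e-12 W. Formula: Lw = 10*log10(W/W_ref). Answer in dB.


W / W_ref = 57.609 / 1e-12 = 5.7609e+13
Lw = 10 * log10(5.7609e+13) = 137.6 dB


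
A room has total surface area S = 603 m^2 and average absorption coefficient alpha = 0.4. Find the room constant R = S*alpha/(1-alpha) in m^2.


R = 603 * 0.4 / (1 - 0.4) = 402 m^2


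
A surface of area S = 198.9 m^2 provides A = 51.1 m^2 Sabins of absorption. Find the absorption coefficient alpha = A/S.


Absorption coefficient = absorbed power / incident power
alpha = A / S = 51.1 / 198.9 = 0.25691


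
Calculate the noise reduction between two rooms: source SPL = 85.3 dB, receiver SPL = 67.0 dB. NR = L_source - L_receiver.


NR = L_source - L_receiver (difference between source and receiving room levels)
NR = 85.3 - 67.0 = 18.3 dB


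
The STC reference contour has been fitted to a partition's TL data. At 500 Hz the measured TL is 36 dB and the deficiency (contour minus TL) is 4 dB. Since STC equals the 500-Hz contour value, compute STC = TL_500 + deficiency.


By ASTM E413, STC = value of the fitted reference contour at 500 Hz.
Contour value at 500 Hz = TL_500 + deficiency = 36 + 4 = 40
STC = 40


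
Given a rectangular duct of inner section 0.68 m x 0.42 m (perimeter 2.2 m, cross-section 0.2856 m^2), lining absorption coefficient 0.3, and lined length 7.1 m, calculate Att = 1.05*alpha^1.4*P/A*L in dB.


alpha^1.4 = 0.3^1.4 = 0.18534
Attenuation rate = 1.05 * alpha^1.4 * P / A
= 1.05 * 0.18534 * 2.2 / 0.2856 = 1.49907 dB/m
Total Att = 1.49907 * 7.1 = 10.643 dB


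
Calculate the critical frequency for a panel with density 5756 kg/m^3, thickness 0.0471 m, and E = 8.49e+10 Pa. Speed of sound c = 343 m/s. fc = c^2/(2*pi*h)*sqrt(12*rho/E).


12*rho/E = 12*5756/8.49e+10 = 8.13569e-07
sqrt(12*rho/E) = sqrt(8.13569e-07) = 0.000901981
c^2/(2*pi*h) = 343^2/(2*pi*0.0471) = 397546
fc = 397546 * 0.000901981 = 358.58 Hz


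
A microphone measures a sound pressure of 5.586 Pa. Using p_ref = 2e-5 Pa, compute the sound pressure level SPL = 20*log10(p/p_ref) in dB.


p / p_ref = 5.586 / 2e-5 = 279300
SPL = 20 * log10(279300) = 108.92 dB


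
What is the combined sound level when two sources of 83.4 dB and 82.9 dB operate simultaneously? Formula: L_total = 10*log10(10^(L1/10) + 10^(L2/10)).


10^(83.4/10) = 2.18776e+08
10^(82.9/10) = 1.94984e+08
Sum = 2.18776e+08 + 1.94984e+08 = 4.1376e+08
L_total = 10*log10(4.1376e+08) = 86.167 dB


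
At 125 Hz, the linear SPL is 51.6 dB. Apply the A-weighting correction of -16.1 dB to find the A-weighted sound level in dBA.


A-weighting table: 125 Hz -> -16.1 dB correction
SPL_A = SPL + correction = 51.6 + (-16.1) = 35.5 dBA


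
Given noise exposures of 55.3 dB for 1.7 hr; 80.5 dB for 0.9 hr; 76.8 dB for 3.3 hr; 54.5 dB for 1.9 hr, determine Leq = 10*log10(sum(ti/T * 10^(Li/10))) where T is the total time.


T_total = 1.7 + 0.9 + 3.3 + 1.9 = 7.8 hr
(1.7/7.8) * 10^(55.3/10) = 73850.6
(0.9/7.8) * 10^(80.5/10) = 1.29464e+07
(3.3/7.8) * 10^(76.8/10) = 2.02497e+07
(1.9/7.8) * 10^(54.5/10) = 68652.9
Sum = 73850.6 + 1.29464e+07 + 2.02497e+07 + 68652.9 = 3.33386e+07
Leq = 10*log10(3.33386e+07) = 75.229 dB


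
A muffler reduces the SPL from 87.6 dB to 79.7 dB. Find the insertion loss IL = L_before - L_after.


Insertion loss = SPL without muffler - SPL with muffler
IL = 87.6 - 79.7 = 7.9 dB


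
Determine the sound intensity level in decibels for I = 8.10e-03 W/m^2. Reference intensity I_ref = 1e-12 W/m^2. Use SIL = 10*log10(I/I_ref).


I / I_ref = 8.10e-03 / 1e-12 = 8.1e+09
SIL = 10 * log10(8.1e+09) = 99.085 dB


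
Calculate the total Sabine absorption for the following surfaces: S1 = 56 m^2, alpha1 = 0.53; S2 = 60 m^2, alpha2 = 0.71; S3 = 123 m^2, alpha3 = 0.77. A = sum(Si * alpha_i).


56 * 0.53 = 29.68
60 * 0.71 = 42.6
123 * 0.77 = 94.71
A_total = 29.68 + 42.6 + 94.71 = 166.99 m^2


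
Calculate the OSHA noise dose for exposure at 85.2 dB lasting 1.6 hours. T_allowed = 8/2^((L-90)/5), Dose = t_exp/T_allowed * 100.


T_allowed = 8 / 2^((85.2 - 90)/5) = 15.5625 hr
Dose = 1.6 / 15.5625 * 100 = 10.281 %


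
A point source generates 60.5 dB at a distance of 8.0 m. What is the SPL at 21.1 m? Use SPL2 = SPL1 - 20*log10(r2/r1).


r2/r1 = 21.1/8.0 = 2.6375
Correction = 20*log10(2.6375) = 8.42385 dB
SPL2 = 60.5 - 8.42385 = 52.076 dB


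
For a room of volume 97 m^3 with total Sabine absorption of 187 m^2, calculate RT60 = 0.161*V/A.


RT60 = 0.161 * 97 / 187 = 0.083513 s


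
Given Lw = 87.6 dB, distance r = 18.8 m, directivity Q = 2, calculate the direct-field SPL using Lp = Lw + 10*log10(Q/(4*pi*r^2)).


4*pi*r^2 = 4*pi*18.8^2 = 4441.46 m^2
Q / (4*pi*r^2) = 2 / 4441.46 = 0.000450302
Lp = 87.6 + 10*log10(0.000450302) = 54.135 dB


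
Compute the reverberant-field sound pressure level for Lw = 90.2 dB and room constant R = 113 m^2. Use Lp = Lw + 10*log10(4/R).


4/R = 4/113 = 0.0353982
Lp = 90.2 + 10*log10(0.0353982) = 75.69 dB


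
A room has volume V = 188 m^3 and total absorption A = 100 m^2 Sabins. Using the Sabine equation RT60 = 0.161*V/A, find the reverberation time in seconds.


RT60 = 0.161 * 188 / 100 = 0.30268 s


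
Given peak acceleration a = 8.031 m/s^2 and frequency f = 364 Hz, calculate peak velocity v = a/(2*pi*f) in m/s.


omega = 2*pi*f = 2*pi*364 = 2287.08 rad/s
v = a / omega = 8.031 / 2287.08 = 0.0035115 m/s


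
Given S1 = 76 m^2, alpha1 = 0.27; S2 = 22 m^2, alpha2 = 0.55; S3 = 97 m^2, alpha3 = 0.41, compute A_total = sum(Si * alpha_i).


76 * 0.27 = 20.52
22 * 0.55 = 12.1
97 * 0.41 = 39.77
A_total = 20.52 + 12.1 + 39.77 = 72.39 m^2


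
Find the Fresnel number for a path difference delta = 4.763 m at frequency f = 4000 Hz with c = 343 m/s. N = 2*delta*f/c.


N = 2*delta*f/c = 2*delta/lambda, where lambda = c/f
lambda = 343 / 4000 = 0.08575 m
N = 2 * 4.763 / 0.08575 = 111.09


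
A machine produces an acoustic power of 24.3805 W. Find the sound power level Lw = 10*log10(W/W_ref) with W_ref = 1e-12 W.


W / W_ref = 24.3805 / 1e-12 = 2.43805e+13
Lw = 10 * log10(2.43805e+13) = 133.87 dB


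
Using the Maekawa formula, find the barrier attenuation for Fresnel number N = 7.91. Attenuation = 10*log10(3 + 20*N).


3 + 20*N = 3 + 20*7.91 = 161.2
Att = 10*log10(161.2) = 22.074 dB


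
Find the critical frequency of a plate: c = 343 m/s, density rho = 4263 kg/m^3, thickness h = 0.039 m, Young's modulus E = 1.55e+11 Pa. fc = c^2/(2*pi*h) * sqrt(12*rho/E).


12*rho/E = 12*4263/1.55e+11 = 3.30039e-07
sqrt(12*rho/E) = sqrt(3.30039e-07) = 0.00057449
c^2/(2*pi*h) = 343^2/(2*pi*0.039) = 480113
fc = 480113 * 0.00057449 = 275.82 Hz


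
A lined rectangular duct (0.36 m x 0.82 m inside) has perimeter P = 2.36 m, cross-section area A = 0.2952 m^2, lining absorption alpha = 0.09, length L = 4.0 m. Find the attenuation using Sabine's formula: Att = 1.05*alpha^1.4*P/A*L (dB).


alpha^1.4 = 0.09^1.4 = 0.034351
Attenuation rate = 1.05 * alpha^1.4 * P / A
= 1.05 * 0.034351 * 2.36 / 0.2952 = 0.288353 dB/m
Total Att = 0.288353 * 4.0 = 1.1534 dB


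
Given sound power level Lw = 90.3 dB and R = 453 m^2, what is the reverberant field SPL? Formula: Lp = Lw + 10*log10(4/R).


4/R = 4/453 = 0.00883002
Lp = 90.3 + 10*log10(0.00883002) = 69.76 dB


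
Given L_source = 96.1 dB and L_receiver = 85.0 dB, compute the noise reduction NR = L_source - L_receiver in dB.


NR = L_source - L_receiver (difference between source and receiving room levels)
NR = 96.1 - 85.0 = 11.1 dB


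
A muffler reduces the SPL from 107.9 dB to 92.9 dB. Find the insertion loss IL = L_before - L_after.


Insertion loss = SPL without muffler - SPL with muffler
IL = 107.9 - 92.9 = 15 dB


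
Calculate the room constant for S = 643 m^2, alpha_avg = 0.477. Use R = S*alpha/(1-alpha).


R = 643 * 0.477 / (1 - 0.477) = 586.45 m^2


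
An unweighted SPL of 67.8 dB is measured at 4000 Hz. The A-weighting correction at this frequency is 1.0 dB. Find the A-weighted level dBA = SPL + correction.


A-weighting table: 4000 Hz -> 1.0 dB correction
SPL_A = SPL + correction = 67.8 + (1.0) = 68.8 dBA


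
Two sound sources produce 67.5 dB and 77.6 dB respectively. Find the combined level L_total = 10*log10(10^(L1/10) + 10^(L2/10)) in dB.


10^(67.5/10) = 5.62341e+06
10^(77.6/10) = 5.7544e+07
Sum = 5.62341e+06 + 5.7544e+07 = 6.31674e+07
L_total = 10*log10(6.31674e+07) = 78.005 dB


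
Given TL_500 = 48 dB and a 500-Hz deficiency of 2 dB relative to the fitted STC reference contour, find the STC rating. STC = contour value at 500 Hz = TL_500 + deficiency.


By ASTM E413, STC = value of the fitted reference contour at 500 Hz.
Contour value at 500 Hz = TL_500 + deficiency = 48 + 2 = 50
STC = 50


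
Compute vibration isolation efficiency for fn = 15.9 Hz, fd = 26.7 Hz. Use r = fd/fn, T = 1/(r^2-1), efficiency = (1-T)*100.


r = 26.7 / 15.9 = 1.67925
r^2 - 1 = 1.67925^2 - 1 = 1.81988
T = 1/1.81988 = 0.549487
Efficiency = (1 - 0.549487)*100 = 45.051 %


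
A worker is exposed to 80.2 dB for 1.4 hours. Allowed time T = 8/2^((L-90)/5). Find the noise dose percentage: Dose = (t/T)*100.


T_allowed = 8 / 2^((80.2 - 90)/5) = 31.125 hr
Dose = 1.4 / 31.125 * 100 = 4.498 %


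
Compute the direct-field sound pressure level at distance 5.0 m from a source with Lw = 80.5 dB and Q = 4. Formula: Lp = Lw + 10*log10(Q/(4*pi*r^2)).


4*pi*r^2 = 4*pi*5.0^2 = 314.159 m^2
Q / (4*pi*r^2) = 4 / 314.159 = 0.0127324
Lp = 80.5 + 10*log10(0.0127324) = 61.549 dB


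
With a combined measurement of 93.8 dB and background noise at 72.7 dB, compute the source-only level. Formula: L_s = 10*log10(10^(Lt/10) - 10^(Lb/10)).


10^(93.8/10) = 2.39883e+09
10^(72.7/10) = 1.86209e+07
Difference = 2.39883e+09 - 1.86209e+07 = 2.38021e+09
L_source = 10*log10(2.38021e+09) = 93.766 dB


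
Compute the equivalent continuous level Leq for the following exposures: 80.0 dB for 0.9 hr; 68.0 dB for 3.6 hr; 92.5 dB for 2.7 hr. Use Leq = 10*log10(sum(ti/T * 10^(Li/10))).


T_total = 0.9 + 3.6 + 2.7 = 7.2 hr
(0.9/7.2) * 10^(80.0/10) = 1.25e+07
(3.6/7.2) * 10^(68.0/10) = 3.15479e+06
(2.7/7.2) * 10^(92.5/10) = 6.66855e+08
Sum = 1.25e+07 + 3.15479e+06 + 6.66855e+08 = 6.8251e+08
Leq = 10*log10(6.8251e+08) = 88.341 dB


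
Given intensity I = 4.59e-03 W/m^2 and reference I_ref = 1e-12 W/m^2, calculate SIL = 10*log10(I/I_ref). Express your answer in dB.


I / I_ref = 4.59e-03 / 1e-12 = 4.59e+09
SIL = 10 * log10(4.59e+09) = 96.618 dB


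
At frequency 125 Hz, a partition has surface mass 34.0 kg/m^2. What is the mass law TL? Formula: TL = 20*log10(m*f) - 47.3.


m * f = 34.0 * 125 = 4250
20*log10(4250) = 72.5678 dB
TL = 72.5678 - 47.3 = 25.268 dB


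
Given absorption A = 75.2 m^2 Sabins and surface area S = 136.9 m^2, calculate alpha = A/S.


Absorption coefficient = absorbed power / incident power
alpha = A / S = 75.2 / 136.9 = 0.54931


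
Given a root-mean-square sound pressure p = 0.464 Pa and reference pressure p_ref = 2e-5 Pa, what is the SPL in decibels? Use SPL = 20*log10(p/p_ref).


p / p_ref = 0.464 / 2e-5 = 23200
SPL = 20 * log10(23200) = 87.31 dB


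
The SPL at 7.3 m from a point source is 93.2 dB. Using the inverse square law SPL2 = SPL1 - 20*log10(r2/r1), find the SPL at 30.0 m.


r2/r1 = 30.0/7.3 = 4.10959
Correction = 20*log10(4.10959) = 12.276 dB
SPL2 = 93.2 - 12.276 = 80.924 dB


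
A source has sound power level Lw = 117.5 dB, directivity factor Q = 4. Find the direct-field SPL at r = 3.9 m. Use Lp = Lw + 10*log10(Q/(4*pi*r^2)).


4*pi*r^2 = 4*pi*3.9^2 = 191.134 m^2
Q / (4*pi*r^2) = 4 / 191.134 = 0.0209277
Lp = 117.5 + 10*log10(0.0209277) = 100.71 dB


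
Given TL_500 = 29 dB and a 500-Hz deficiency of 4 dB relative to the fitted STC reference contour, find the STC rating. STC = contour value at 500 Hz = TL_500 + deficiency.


By ASTM E413, STC = value of the fitted reference contour at 500 Hz.
Contour value at 500 Hz = TL_500 + deficiency = 29 + 4 = 33
STC = 33


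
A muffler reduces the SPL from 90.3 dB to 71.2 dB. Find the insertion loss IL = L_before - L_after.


Insertion loss = SPL without muffler - SPL with muffler
IL = 90.3 - 71.2 = 19.1 dB


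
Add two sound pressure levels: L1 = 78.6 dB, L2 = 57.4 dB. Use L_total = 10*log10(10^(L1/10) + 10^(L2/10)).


10^(78.6/10) = 7.24436e+07
10^(57.4/10) = 549541
Sum = 7.24436e+07 + 549541 = 7.29931e+07
L_total = 10*log10(7.29931e+07) = 78.633 dB


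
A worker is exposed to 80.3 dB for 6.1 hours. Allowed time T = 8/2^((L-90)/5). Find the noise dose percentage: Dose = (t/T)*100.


T_allowed = 8 / 2^((80.3 - 90)/5) = 30.6965 hr
Dose = 6.1 / 30.6965 * 100 = 19.872 %


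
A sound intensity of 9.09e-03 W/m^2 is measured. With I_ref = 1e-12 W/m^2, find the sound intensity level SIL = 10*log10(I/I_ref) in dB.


I / I_ref = 9.09e-03 / 1e-12 = 9.09e+09
SIL = 10 * log10(9.09e+09) = 99.586 dB


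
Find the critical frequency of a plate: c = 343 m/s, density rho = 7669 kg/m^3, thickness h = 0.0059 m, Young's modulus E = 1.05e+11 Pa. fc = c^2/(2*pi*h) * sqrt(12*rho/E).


12*rho/E = 12*7669/1.05e+11 = 8.76457e-07
sqrt(12*rho/E) = sqrt(8.76457e-07) = 0.000936193
c^2/(2*pi*h) = 343^2/(2*pi*0.0059) = 3.17363e+06
fc = 3.17363e+06 * 0.000936193 = 2971.1 Hz


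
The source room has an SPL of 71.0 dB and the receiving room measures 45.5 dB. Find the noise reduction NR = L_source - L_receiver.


NR = L_source - L_receiver (difference between source and receiving room levels)
NR = 71.0 - 45.5 = 25.5 dB


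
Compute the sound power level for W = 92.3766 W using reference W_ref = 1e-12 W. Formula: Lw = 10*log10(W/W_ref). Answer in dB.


W / W_ref = 92.3766 / 1e-12 = 9.23766e+13
Lw = 10 * log10(9.23766e+13) = 139.66 dB


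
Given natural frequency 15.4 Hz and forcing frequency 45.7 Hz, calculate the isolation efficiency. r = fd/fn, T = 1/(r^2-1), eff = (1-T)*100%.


r = 45.7 / 15.4 = 2.96753
r^2 - 1 = 2.96753^2 - 1 = 7.80623
T = 1/7.80623 = 0.128103
Efficiency = (1 - 0.128103)*100 = 87.19 %


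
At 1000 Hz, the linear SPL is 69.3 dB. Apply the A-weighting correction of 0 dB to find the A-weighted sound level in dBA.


A-weighting table: 1000 Hz -> 0 dB correction
SPL_A = SPL + correction = 69.3 + (0) = 69.3 dBA


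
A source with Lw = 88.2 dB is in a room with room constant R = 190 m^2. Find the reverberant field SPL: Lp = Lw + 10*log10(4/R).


4/R = 4/190 = 0.0210526
Lp = 88.2 + 10*log10(0.0210526) = 71.433 dB


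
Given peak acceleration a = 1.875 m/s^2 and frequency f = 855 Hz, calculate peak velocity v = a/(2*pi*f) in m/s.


omega = 2*pi*f = 2*pi*855 = 5372.12 rad/s
v = a / omega = 1.875 / 5372.12 = 0.00034902 m/s


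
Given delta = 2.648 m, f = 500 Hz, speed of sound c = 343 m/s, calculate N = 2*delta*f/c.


N = 2*delta*f/c = 2*delta/lambda, where lambda = c/f
lambda = 343 / 500 = 0.686 m
N = 2 * 2.648 / 0.686 = 7.7201


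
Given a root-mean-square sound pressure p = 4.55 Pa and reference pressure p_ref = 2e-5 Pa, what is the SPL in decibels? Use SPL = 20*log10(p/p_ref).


p / p_ref = 4.55 / 2e-5 = 227500
SPL = 20 * log10(227500) = 107.14 dB


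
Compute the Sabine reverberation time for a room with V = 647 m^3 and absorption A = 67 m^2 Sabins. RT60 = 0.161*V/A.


RT60 = 0.161 * 647 / 67 = 1.5547 s


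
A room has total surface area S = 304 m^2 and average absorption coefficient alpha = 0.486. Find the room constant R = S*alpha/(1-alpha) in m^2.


R = 304 * 0.486 / (1 - 0.486) = 287.44 m^2


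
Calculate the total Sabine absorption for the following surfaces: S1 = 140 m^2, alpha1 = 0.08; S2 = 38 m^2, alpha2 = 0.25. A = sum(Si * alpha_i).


140 * 0.08 = 11.2
38 * 0.25 = 9.5
A_total = 11.2 + 9.5 = 20.7 m^2


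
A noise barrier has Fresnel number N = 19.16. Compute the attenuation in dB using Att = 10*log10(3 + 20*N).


3 + 20*N = 3 + 20*19.16 = 386.2
Att = 10*log10(386.2) = 25.868 dB


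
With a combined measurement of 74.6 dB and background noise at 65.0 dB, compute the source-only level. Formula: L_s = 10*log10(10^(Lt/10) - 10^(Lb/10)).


10^(74.6/10) = 2.88403e+07
10^(65.0/10) = 3.16228e+06
Difference = 2.88403e+07 - 3.16228e+06 = 2.5678e+07
L_source = 10*log10(2.5678e+07) = 74.096 dB


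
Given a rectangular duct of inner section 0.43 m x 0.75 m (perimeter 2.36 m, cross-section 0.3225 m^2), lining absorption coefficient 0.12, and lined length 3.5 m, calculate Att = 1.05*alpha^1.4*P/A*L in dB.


alpha^1.4 = 0.12^1.4 = 0.0513871
Attenuation rate = 1.05 * alpha^1.4 * P / A
= 1.05 * 0.0513871 * 2.36 / 0.3225 = 0.394844 dB/m
Total Att = 0.394844 * 3.5 = 1.382 dB


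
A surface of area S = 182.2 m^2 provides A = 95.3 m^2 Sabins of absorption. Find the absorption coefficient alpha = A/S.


Absorption coefficient = absorbed power / incident power
alpha = A / S = 95.3 / 182.2 = 0.52305


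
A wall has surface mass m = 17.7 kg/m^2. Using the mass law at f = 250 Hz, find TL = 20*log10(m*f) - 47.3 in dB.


m * f = 17.7 * 250 = 4425
20*log10(4425) = 72.9183 dB
TL = 72.9183 - 47.3 = 25.618 dB


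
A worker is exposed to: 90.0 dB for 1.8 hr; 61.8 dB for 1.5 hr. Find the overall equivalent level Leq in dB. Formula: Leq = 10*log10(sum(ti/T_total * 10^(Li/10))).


T_total = 1.8 + 1.5 = 3.3 hr
(1.8/3.3) * 10^(90.0/10) = 5.45455e+08
(1.5/3.3) * 10^(61.8/10) = 687982
Sum = 5.45455e+08 + 687982 = 5.46143e+08
Leq = 10*log10(5.46143e+08) = 87.373 dB


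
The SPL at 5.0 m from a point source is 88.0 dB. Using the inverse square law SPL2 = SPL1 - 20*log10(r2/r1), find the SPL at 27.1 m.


r2/r1 = 27.1/5.0 = 5.42
Correction = 20*log10(5.42) = 14.68 dB
SPL2 = 88.0 - 14.68 = 73.32 dB


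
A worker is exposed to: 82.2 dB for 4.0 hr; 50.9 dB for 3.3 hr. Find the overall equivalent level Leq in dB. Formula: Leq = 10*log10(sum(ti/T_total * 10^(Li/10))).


T_total = 4.0 + 3.3 = 7.3 hr
(4.0/7.3) * 10^(82.2/10) = 9.09363e+07
(3.3/7.3) * 10^(50.9/10) = 55614.9
Sum = 9.09363e+07 + 55614.9 = 9.09919e+07
Leq = 10*log10(9.09919e+07) = 79.59 dB


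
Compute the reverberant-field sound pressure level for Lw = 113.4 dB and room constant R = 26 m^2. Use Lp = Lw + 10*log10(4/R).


4/R = 4/26 = 0.153846
Lp = 113.4 + 10*log10(0.153846) = 105.27 dB


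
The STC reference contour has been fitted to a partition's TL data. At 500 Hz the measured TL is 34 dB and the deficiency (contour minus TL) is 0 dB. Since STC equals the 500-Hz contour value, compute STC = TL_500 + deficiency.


By ASTM E413, STC = value of the fitted reference contour at 500 Hz.
Contour value at 500 Hz = TL_500 + deficiency = 34 + 0 = 34
STC = 34


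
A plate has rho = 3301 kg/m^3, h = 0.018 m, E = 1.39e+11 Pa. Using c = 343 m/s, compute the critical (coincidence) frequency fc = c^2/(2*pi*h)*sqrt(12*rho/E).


12*rho/E = 12*3301/1.39e+11 = 2.84978e-07
sqrt(12*rho/E) = sqrt(2.84978e-07) = 0.000533833
c^2/(2*pi*h) = 343^2/(2*pi*0.018) = 1.04025e+06
fc = 1.04025e+06 * 0.000533833 = 555.32 Hz


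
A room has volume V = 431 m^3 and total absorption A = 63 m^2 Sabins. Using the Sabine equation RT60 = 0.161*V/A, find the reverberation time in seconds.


RT60 = 0.161 * 431 / 63 = 1.1014 s


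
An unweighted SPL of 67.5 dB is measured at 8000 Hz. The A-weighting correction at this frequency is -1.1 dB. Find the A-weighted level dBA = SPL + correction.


A-weighting table: 8000 Hz -> -1.1 dB correction
SPL_A = SPL + correction = 67.5 + (-1.1) = 66.4 dBA


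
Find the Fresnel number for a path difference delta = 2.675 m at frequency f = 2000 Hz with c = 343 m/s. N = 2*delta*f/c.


N = 2*delta*f/c = 2*delta/lambda, where lambda = c/f
lambda = 343 / 2000 = 0.1715 m
N = 2 * 2.675 / 0.1715 = 31.195


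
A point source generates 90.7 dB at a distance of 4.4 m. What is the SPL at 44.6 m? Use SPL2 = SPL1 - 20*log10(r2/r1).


r2/r1 = 44.6/4.4 = 10.1364
Correction = 20*log10(10.1364) = 20.1177 dB
SPL2 = 90.7 - 20.1177 = 70.582 dB


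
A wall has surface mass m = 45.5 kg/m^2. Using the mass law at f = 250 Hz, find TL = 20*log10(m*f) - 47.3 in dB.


m * f = 45.5 * 250 = 11375
20*log10(11375) = 81.119 dB
TL = 81.119 - 47.3 = 33.819 dB


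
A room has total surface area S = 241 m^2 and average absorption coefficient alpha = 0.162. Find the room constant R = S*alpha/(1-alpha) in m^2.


R = 241 * 0.162 / (1 - 0.162) = 46.589 m^2


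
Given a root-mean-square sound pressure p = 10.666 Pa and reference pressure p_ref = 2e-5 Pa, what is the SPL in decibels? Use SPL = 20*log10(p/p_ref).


p / p_ref = 10.666 / 2e-5 = 533300
SPL = 20 * log10(533300) = 114.54 dB


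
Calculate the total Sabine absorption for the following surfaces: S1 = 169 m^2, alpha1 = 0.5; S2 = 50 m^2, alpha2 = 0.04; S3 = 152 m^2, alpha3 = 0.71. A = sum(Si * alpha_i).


169 * 0.5 = 84.5
50 * 0.04 = 2
152 * 0.71 = 107.92
A_total = 84.5 + 2 + 107.92 = 194.42 m^2


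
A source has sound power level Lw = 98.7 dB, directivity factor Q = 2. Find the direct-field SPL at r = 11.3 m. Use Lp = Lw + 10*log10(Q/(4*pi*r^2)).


4*pi*r^2 = 4*pi*11.3^2 = 1604.6 m^2
Q / (4*pi*r^2) = 2 / 1604.6 = 0.00124642
Lp = 98.7 + 10*log10(0.00124642) = 69.657 dB


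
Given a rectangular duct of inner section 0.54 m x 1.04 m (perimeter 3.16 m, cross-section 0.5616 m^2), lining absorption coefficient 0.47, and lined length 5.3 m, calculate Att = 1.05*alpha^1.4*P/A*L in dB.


alpha^1.4 = 0.47^1.4 = 0.347486
Attenuation rate = 1.05 * alpha^1.4 * P / A
= 1.05 * 0.347486 * 3.16 / 0.5616 = 2.05299 dB/m
Total Att = 2.05299 * 5.3 = 10.881 dB


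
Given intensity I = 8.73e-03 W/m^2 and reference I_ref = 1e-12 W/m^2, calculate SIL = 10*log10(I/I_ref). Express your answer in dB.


I / I_ref = 8.73e-03 / 1e-12 = 8.73e+09
SIL = 10 * log10(8.73e+09) = 99.41 dB


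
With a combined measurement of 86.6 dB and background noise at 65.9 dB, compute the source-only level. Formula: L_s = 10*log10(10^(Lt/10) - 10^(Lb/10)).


10^(86.6/10) = 4.57088e+08
10^(65.9/10) = 3.89045e+06
Difference = 4.57088e+08 - 3.89045e+06 = 4.53198e+08
L_source = 10*log10(4.53198e+08) = 86.563 dB


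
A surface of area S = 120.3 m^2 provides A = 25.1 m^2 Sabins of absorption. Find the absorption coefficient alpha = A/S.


Absorption coefficient = absorbed power / incident power
alpha = A / S = 25.1 / 120.3 = 0.20865


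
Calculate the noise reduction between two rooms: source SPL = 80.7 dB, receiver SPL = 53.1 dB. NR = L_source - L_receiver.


NR = L_source - L_receiver (difference between source and receiving room levels)
NR = 80.7 - 53.1 = 27.6 dB


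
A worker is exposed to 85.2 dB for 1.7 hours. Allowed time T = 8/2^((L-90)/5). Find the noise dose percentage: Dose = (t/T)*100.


T_allowed = 8 / 2^((85.2 - 90)/5) = 15.5625 hr
Dose = 1.7 / 15.5625 * 100 = 10.924 %


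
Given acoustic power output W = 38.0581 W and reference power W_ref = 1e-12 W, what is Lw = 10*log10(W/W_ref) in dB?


W / W_ref = 38.0581 / 1e-12 = 3.80581e+13
Lw = 10 * log10(3.80581e+13) = 135.8 dB


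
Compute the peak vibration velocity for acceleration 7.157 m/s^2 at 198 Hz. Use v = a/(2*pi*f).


omega = 2*pi*f = 2*pi*198 = 1244.07 rad/s
v = a / omega = 7.157 / 1244.07 = 0.0057529 m/s


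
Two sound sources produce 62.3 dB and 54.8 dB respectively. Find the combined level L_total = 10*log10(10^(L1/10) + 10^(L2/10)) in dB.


10^(62.3/10) = 1.69824e+06
10^(54.8/10) = 301995
Sum = 1.69824e+06 + 301995 = 2.00024e+06
L_total = 10*log10(2.00024e+06) = 63.011 dB


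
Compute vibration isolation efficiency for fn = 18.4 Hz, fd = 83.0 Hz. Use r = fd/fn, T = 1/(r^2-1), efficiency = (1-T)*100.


r = 83.0 / 18.4 = 4.51087
r^2 - 1 = 4.51087^2 - 1 = 19.3479
T = 1/19.3479 = 0.0516852
Efficiency = (1 - 0.0516852)*100 = 94.831 %


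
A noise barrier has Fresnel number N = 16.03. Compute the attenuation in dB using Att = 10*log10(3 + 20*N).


3 + 20*N = 3 + 20*16.03 = 323.6
Att = 10*log10(323.6) = 25.1 dB


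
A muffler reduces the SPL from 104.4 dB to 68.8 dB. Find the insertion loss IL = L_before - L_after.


Insertion loss = SPL without muffler - SPL with muffler
IL = 104.4 - 68.8 = 35.6 dB


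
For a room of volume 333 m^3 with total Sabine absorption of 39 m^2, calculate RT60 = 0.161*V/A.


RT60 = 0.161 * 333 / 39 = 1.3747 s


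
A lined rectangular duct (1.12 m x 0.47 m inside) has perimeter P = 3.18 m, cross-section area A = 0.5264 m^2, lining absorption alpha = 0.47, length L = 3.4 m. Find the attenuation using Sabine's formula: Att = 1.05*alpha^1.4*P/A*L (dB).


alpha^1.4 = 0.47^1.4 = 0.347486
Attenuation rate = 1.05 * alpha^1.4 * P / A
= 1.05 * 0.347486 * 3.18 / 0.5264 = 2.20413 dB/m
Total Att = 2.20413 * 3.4 = 7.494 dB


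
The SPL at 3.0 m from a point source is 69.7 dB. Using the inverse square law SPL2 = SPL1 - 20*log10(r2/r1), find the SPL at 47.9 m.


r2/r1 = 47.9/3.0 = 15.9667
Correction = 20*log10(15.9667) = 24.0643 dB
SPL2 = 69.7 - 24.0643 = 45.636 dB


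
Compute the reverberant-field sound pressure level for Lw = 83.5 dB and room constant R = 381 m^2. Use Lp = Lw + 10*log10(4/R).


4/R = 4/381 = 0.0104987
Lp = 83.5 + 10*log10(0.0104987) = 63.711 dB


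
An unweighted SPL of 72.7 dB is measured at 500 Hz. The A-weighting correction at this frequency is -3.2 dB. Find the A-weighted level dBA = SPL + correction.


A-weighting table: 500 Hz -> -3.2 dB correction
SPL_A = SPL + correction = 72.7 + (-3.2) = 69.5 dBA


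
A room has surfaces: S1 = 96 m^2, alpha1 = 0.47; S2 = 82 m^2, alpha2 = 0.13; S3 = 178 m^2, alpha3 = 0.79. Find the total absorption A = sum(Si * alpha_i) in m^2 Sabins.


96 * 0.47 = 45.12
82 * 0.13 = 10.66
178 * 0.79 = 140.62
A_total = 45.12 + 10.66 + 140.62 = 196.4 m^2


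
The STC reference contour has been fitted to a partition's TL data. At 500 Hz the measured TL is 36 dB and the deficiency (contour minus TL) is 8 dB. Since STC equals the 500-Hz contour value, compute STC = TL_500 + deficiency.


By ASTM E413, STC = value of the fitted reference contour at 500 Hz.
Contour value at 500 Hz = TL_500 + deficiency = 36 + 8 = 44
STC = 44


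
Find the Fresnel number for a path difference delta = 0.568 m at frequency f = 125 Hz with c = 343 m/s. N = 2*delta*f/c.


N = 2*delta*f/c = 2*delta/lambda, where lambda = c/f
lambda = 343 / 125 = 2.744 m
N = 2 * 0.568 / 2.744 = 0.41399


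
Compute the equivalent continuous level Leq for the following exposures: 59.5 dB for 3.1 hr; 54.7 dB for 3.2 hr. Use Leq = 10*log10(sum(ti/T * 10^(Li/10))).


T_total = 3.1 + 3.2 = 6.3 hr
(3.1/6.3) * 10^(59.5/10) = 438552
(3.2/6.3) * 10^(54.7/10) = 149903
Sum = 438552 + 149903 = 588455
Leq = 10*log10(588455) = 57.697 dB


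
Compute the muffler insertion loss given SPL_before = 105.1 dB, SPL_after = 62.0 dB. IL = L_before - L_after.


Insertion loss = SPL without muffler - SPL with muffler
IL = 105.1 - 62.0 = 43.1 dB


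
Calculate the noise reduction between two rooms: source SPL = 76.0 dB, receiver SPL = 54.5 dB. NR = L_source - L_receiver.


NR = L_source - L_receiver (difference between source and receiving room levels)
NR = 76.0 - 54.5 = 21.5 dB


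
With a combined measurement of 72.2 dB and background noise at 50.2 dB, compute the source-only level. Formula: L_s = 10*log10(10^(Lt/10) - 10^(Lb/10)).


10^(72.2/10) = 1.65959e+07
10^(50.2/10) = 104713
Difference = 1.65959e+07 - 104713 = 1.64912e+07
L_source = 10*log10(1.64912e+07) = 72.173 dB


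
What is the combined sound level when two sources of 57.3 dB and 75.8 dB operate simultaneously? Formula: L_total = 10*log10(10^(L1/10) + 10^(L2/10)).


10^(57.3/10) = 537032
10^(75.8/10) = 3.80189e+07
Sum = 537032 + 3.80189e+07 = 3.85559e+07
L_total = 10*log10(3.85559e+07) = 75.861 dB


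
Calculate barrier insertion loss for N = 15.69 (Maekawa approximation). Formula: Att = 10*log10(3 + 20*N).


3 + 20*N = 3 + 20*15.69 = 316.8
Att = 10*log10(316.8) = 25.008 dB


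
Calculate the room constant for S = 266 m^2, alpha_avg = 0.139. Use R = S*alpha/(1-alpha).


R = 266 * 0.139 / (1 - 0.139) = 42.943 m^2


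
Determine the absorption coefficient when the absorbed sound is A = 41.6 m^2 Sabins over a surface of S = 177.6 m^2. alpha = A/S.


Absorption coefficient = absorbed power / incident power
alpha = A / S = 41.6 / 177.6 = 0.23423


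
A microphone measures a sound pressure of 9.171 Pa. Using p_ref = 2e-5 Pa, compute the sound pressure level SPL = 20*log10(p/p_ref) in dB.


p / p_ref = 9.171 / 2e-5 = 458550
SPL = 20 * log10(458550) = 113.23 dB


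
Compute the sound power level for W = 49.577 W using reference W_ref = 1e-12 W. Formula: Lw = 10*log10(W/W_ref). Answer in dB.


W / W_ref = 49.577 / 1e-12 = 4.9577e+13
Lw = 10 * log10(4.9577e+13) = 136.95 dB


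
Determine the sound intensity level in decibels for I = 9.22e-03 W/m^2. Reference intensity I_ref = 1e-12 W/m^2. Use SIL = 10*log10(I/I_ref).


I / I_ref = 9.22e-03 / 1e-12 = 9.22e+09
SIL = 10 * log10(9.22e+09) = 99.647 dB


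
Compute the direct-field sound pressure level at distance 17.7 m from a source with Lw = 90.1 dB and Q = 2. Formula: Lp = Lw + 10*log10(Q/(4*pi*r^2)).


4*pi*r^2 = 4*pi*17.7^2 = 3936.92 m^2
Q / (4*pi*r^2) = 2 / 3936.92 = 0.000508011
Lp = 90.1 + 10*log10(0.000508011) = 57.159 dB


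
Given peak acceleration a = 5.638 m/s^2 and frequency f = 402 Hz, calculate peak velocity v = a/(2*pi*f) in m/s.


omega = 2*pi*f = 2*pi*402 = 2525.84 rad/s
v = a / omega = 5.638 / 2525.84 = 0.0022321 m/s


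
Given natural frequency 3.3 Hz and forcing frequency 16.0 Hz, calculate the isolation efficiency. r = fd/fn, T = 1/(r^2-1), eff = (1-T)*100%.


r = 16.0 / 3.3 = 4.84848
r^2 - 1 = 4.84848^2 - 1 = 22.5078
T = 1/22.5078 = 0.044429
Efficiency = (1 - 0.044429)*100 = 95.557 %


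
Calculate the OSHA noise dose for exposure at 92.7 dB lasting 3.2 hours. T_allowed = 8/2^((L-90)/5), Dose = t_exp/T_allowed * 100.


T_allowed = 8 / 2^((92.7 - 90)/5) = 5.50217 hr
Dose = 3.2 / 5.50217 * 100 = 58.159 %


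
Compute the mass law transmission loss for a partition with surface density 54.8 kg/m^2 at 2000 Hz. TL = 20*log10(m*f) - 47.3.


m * f = 54.8 * 2000 = 109600
20*log10(109600) = 100.796 dB
TL = 100.796 - 47.3 = 53.496 dB


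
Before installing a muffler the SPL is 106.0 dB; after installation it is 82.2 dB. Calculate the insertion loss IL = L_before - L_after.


Insertion loss = SPL without muffler - SPL with muffler
IL = 106.0 - 82.2 = 23.8 dB


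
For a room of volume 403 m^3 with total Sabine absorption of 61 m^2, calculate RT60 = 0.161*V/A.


RT60 = 0.161 * 403 / 61 = 1.0637 s


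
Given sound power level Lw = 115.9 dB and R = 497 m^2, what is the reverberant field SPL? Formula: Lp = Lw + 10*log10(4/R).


4/R = 4/497 = 0.00804829
Lp = 115.9 + 10*log10(0.00804829) = 94.957 dB


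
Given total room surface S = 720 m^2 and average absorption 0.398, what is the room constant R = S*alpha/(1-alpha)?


R = 720 * 0.398 / (1 - 0.398) = 476.01 m^2


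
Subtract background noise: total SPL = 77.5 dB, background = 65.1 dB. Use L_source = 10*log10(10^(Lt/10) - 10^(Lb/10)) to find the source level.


10^(77.5/10) = 5.62341e+07
10^(65.1/10) = 3.23594e+06
Difference = 5.62341e+07 - 3.23594e+06 = 5.29982e+07
L_source = 10*log10(5.29982e+07) = 77.243 dB


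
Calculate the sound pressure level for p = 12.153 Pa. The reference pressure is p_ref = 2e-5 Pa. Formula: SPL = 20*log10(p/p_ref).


p / p_ref = 12.153 / 2e-5 = 607650
SPL = 20 * log10(607650) = 115.67 dB


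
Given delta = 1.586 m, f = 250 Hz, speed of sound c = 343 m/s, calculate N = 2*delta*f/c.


N = 2*delta*f/c = 2*delta/lambda, where lambda = c/f
lambda = 343 / 250 = 1.372 m
N = 2 * 1.586 / 1.372 = 2.312


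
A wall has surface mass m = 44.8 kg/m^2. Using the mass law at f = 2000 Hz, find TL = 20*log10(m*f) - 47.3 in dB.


m * f = 44.8 * 2000 = 89600
20*log10(89600) = 99.0462 dB
TL = 99.0462 - 47.3 = 51.746 dB


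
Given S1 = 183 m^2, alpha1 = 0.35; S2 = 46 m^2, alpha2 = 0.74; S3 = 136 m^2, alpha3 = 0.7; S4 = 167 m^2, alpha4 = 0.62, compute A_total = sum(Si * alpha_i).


183 * 0.35 = 64.05
46 * 0.74 = 34.04
136 * 0.7 = 95.2
167 * 0.62 = 103.54
A_total = 64.05 + 34.04 + 95.2 + 103.54 = 296.83 m^2


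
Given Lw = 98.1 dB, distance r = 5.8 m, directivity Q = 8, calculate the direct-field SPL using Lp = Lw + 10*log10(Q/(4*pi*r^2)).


4*pi*r^2 = 4*pi*5.8^2 = 422.733 m^2
Q / (4*pi*r^2) = 8 / 422.733 = 0.0189245
Lp = 98.1 + 10*log10(0.0189245) = 80.87 dB


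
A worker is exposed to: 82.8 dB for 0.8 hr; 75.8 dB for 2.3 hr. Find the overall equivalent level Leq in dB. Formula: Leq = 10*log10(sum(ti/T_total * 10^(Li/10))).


T_total = 0.8 + 2.3 = 3.1 hr
(0.8/3.1) * 10^(82.8/10) = 4.91732e+07
(2.3/3.1) * 10^(75.8/10) = 2.82076e+07
Sum = 4.91732e+07 + 2.82076e+07 = 7.73808e+07
Leq = 10*log10(7.73808e+07) = 78.886 dB


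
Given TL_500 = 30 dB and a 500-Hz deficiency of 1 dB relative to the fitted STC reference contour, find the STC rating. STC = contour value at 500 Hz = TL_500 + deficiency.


By ASTM E413, STC = value of the fitted reference contour at 500 Hz.
Contour value at 500 Hz = TL_500 + deficiency = 30 + 1 = 31
STC = 31


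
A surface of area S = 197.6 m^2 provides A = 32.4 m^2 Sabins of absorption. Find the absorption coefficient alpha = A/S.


Absorption coefficient = absorbed power / incident power
alpha = A / S = 32.4 / 197.6 = 0.16397


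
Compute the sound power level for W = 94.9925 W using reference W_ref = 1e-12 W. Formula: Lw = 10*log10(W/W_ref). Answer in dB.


W / W_ref = 94.9925 / 1e-12 = 9.49925e+13
Lw = 10 * log10(9.49925e+13) = 139.78 dB


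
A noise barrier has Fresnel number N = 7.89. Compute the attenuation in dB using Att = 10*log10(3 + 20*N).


3 + 20*N = 3 + 20*7.89 = 160.8
Att = 10*log10(160.8) = 22.063 dB


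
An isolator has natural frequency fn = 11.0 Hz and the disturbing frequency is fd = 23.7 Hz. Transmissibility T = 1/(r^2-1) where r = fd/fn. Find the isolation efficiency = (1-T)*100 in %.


r = 23.7 / 11.0 = 2.15455
r^2 - 1 = 2.15455^2 - 1 = 3.64209
T = 1/3.64209 = 0.274568
Efficiency = (1 - 0.274568)*100 = 72.543 %


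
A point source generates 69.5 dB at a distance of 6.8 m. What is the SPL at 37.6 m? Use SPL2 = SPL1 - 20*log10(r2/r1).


r2/r1 = 37.6/6.8 = 5.52941
Correction = 20*log10(5.52941) = 14.8536 dB
SPL2 = 69.5 - 14.8536 = 54.646 dB


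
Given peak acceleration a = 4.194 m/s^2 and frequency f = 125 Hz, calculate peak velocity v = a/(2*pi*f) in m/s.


omega = 2*pi*f = 2*pi*125 = 785.398 rad/s
v = a / omega = 4.194 / 785.398 = 0.00534 m/s


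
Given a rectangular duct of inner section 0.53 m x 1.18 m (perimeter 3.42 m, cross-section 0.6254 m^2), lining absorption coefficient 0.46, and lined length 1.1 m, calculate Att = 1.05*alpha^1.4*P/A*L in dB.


alpha^1.4 = 0.46^1.4 = 0.337179
Attenuation rate = 1.05 * alpha^1.4 * P / A
= 1.05 * 0.337179 * 3.42 / 0.6254 = 1.93606 dB/m
Total Att = 1.93606 * 1.1 = 2.1297 dB
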